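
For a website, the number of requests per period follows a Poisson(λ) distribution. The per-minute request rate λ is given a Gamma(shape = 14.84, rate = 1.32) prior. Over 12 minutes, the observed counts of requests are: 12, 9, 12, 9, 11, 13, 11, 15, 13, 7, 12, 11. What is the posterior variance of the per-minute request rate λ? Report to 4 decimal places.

With a Gamma(shape α, rate β) prior, the Poisson likelihood is conjugate: the posterior is Gamma(α + ΣXᵢ, β + n).
Sum of counts S = 135 over n = 12 minutes.
Posterior: Gamma(α+S, β+n) = Gamma(14.84+135, 1.32+12) = Gamma(149.84, 13.32).
Var = α/β² = 149.84/13.32² = 0.8445.

0.8445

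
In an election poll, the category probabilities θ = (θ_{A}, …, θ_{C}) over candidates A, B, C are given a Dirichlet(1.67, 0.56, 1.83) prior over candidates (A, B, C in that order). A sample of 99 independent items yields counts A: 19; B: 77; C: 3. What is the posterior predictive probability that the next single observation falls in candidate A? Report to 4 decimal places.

0.2006

The Dirichlet prior is conjugate to the Multinomial likelihood: each posterior αⱼ = prior αⱼ + observed count nⱼ.
Posterior concentration: (20.67, 77.56, 4.83), total = 103.06.
P(next = A | data) = α_{A}/Σα = 0.2006.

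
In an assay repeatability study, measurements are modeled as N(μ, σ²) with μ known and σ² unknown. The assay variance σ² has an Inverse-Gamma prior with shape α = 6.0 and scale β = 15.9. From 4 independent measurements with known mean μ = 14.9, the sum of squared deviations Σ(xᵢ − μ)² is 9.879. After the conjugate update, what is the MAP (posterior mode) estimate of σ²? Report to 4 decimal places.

With known mean μ and an Inverse-Gamma(α, β) prior on σ², the Normal likelihood is conjugate: posterior is Inv-Gamma(α + n/2, β + Σ(xᵢ−μ)²/2).
Posterior: Inv-Gamma(6.0 + 4/2, 15.9 + 9.879/2) = Inv-Gamma(8.00, 20.8395).
Mode = β/(α+1) = 20.8395/9.00 = 2.3155.

2.3155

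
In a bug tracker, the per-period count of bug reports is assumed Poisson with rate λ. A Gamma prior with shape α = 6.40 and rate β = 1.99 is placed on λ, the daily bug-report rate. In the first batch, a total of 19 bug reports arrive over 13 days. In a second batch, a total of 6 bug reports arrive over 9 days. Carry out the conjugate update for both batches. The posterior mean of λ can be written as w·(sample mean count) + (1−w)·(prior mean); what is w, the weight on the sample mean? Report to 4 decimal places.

With a Gamma(shape α, rate β) prior, the Poisson likelihood is conjugate: the posterior is Gamma(α + ΣXᵢ, β + n).
Total number of days: n = 13 + 9 = 22.
Posterior mean = (α₀+S)/(β₀+n) = [n/(β₀+n)]·(S/n) + [β₀/(β₀+n)]·(α₀/β₀), so only n and β₀ enter the weight.
Weight on data w = n/(β₀+n) = 22/(1.99+22) = 22/23.99 = 0.9170.

0.9170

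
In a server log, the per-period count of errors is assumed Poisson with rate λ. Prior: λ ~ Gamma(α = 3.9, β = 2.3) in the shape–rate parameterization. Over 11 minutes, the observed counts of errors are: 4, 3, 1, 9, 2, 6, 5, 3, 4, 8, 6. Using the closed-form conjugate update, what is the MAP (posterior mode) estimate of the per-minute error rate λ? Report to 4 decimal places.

4.0526

With a Gamma(shape α, rate β) prior, the Poisson likelihood is conjugate: the posterior is Gamma(α + ΣXᵢ, β + n).
Sum of counts S = 51 over n = 11 minutes.
Posterior: Gamma(α+S, β+n) = Gamma(3.9+51, 2.3+11) = Gamma(54.9, 13.3).
Mode of Gamma(α,β) for α≥1 is (α−1)/β = 53.9/13.3 = 4.0526.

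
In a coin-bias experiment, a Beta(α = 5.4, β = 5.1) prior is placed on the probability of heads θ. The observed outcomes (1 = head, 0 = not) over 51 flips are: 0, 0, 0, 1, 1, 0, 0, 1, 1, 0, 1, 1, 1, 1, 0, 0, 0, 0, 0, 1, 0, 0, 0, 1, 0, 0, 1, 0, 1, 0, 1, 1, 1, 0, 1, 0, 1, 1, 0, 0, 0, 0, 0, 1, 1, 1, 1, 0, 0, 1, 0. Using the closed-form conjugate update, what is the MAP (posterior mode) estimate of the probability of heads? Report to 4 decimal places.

The Beta prior is conjugate to a Binomial/Bernoulli likelihood; the update adds successes to α and failures to β.
Posterior: Beta(α+k, β+n−k) = Beta(5.4+23, 5.1+28) = Beta(28.4, 33.1).
Mode of Beta(a,b) for a,b>1 is (a−1)/(a+b−2) = 27.4/59.5 = 0.4605.

0.4605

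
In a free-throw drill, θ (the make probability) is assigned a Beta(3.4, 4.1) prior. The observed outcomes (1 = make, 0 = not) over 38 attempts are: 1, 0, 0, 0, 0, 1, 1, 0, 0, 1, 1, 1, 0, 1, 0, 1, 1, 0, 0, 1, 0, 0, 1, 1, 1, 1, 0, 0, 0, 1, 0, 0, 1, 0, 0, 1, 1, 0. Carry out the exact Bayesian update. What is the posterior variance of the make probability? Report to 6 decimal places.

The Beta prior is conjugate to a Binomial/Bernoulli likelihood; the update adds successes to α and failures to β.
Posterior: Beta(α+k, β+n−k) = Beta(3.4+18, 4.1+20) = Beta(21.4, 24.1).
Var = αβ/((α+β)²(α+β+1)) = 21.4·24.1/(45.5²·46.5) = 0.005357.

0.005357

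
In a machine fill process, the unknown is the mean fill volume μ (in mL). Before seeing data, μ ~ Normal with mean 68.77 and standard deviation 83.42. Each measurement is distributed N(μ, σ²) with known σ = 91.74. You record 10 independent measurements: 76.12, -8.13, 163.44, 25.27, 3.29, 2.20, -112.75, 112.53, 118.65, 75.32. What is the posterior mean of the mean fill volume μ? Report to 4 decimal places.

48.0945

For Normal data with known variance σ², a Normal(μ₀, σ₀²) prior on μ is conjugate. Posterior precision = 1/σ₀² + n/σ²; posterior mean is the precision-weighted average of μ₀ and x̄.
Σxᵢ = 76.12 + (-8.13) + 163.44 + 25.27 + 3.29 + 2.20 + (-112.75) + 112.53 + 118.65 + 75.32 = 455.94, so n·x̄ = 455.94.
σ₀² = 83.42² = 6958.8964, σ² = 91.74² = 8416.2276; σ² + n·σ₀² = 8416.2276 + 10·6958.8964 = 78005.1916.
Posterior mean = (μ₀/σ₀² + n·x̄/σ²)/(1/σ₀² + n/σ²) = (σ²·μ₀ + σ₀²·n·x̄)/(σ² + n·σ₀²) = (8416.2276·68.77 + 6958.8964·455.94)/78005.1916 = 3751623.196668/78005.1916 = 48.0945.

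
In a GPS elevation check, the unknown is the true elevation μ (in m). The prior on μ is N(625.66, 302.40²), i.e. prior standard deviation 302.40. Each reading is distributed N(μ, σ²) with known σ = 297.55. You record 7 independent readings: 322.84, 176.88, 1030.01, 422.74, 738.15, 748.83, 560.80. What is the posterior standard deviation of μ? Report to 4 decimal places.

105.4097

For Normal data with known variance σ², a Normal(μ₀, σ₀²) prior on μ is conjugate. Posterior precision = 1/σ₀² + n/σ²; posterior mean is the precision-weighted average of μ₀ and x̄.
σ₀² = 302.40² = 91445.76, σ² = 297.55² = 88536.0025; σ² + n·σ₀² = 88536.0025 + 7·91445.76 = 728656.3225.
Posterior precision = 1/σ₀² + n/σ² = 1/91445.76 + 7/88536.0025 = (σ² + n·σ₀²)/(σ₀²σ²) = 728656.3225/(91445.76·88536.0025); posterior variance σₙ² = σ₀²σ²/(σ² + n·σ₀²) = 91445.76·88536.0025/728656.3225 = 11111.194381.
Posterior SD = √σₙ² = √(91445.76·88536.0025/728656.3225) = 105.4097.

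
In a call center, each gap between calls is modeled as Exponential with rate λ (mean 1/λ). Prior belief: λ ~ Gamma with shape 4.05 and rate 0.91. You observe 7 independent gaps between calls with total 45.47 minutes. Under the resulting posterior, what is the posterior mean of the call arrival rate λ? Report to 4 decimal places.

0.2382

With a Gamma(shape α, rate β) prior on the exponential rate λ, the posterior after n observations with total T = Σxᵢ is Gamma(α+n, β+T).
Posterior: Gamma(4.05+7, 0.91+45.47) = Gamma(11.05, 46.38).
Posterior mean of λ = α/β = 11.05/46.38 = 0.2382.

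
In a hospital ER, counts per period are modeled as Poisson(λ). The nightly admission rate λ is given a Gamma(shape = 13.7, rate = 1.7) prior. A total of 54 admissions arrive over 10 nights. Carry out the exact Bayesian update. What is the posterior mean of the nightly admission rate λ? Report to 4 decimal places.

5.7863

With a Gamma(shape α, rate β) prior, the Poisson likelihood is conjugate: the posterior is Gamma(α + ΣXᵢ, β + n).
Posterior: Gamma(α+S, β+n) = Gamma(13.7+54, 1.7+10) = Gamma(67.7, 11.7).
Posterior mean = α/β = 67.7/11.7 = 5.7863.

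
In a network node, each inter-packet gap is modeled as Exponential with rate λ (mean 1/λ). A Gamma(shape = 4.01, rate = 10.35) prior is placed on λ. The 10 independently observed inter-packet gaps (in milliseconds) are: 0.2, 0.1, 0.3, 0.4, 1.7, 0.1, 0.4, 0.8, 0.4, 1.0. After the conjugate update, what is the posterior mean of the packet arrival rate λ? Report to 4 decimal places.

With a Gamma(shape α, rate β) prior on the exponential rate λ, the posterior after n observations with total T = Σxᵢ is Gamma(α+n, β+T).
Sum of observations T = 5.4 milliseconds; n = 10.
Posterior: Gamma(4.01+10, 10.35+5.4) = Gamma(14.01, 15.75).
Posterior mean of λ = α/β = 14.01/15.75 = 0.8895.

0.8895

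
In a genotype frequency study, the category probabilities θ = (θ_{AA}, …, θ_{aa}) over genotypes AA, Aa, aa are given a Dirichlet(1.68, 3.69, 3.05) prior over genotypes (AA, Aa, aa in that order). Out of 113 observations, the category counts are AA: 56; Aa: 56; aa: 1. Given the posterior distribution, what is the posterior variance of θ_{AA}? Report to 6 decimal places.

0.002037

The Dirichlet prior is conjugate to the Multinomial likelihood: each posterior αⱼ = prior αⱼ + observed count nⱼ.
Posterior concentration: (57.68, 59.69, 4.05), total = 121.42.
Var[θ_j] = α_j(Σα−α_j)/((Σα)²(Σα+1)) = 57.68·63.74/(121.42²·122.42) = 0.002037.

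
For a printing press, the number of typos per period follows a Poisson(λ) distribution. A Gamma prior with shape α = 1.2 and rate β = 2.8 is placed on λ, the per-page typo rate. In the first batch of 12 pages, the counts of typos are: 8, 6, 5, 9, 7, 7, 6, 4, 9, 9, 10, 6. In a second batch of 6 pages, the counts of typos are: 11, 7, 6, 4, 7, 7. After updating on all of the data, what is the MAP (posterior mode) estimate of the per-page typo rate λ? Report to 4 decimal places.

With a Gamma(shape α, rate β) prior, the Poisson likelihood is conjugate: the posterior is Gamma(α + ΣXᵢ, β + n).
Batch 1: sum of counts S = 86 over n = 12 pages.
After batch 1: Gamma(α+S, β+n) = Gamma(1.2+86, 2.8+12) = Gamma(87.2, 14.8).
Batch 2: sum of counts S = 42 over n = 6 pages.
After batch 2: Gamma(α+S, β+n) = Gamma(87.2+42, 14.8+6) = Gamma(129.2, 20.8).
Mode of Gamma(α,β) for α≥1 is (α−1)/β = 128.2/20.8 = 6.1635.

6.1635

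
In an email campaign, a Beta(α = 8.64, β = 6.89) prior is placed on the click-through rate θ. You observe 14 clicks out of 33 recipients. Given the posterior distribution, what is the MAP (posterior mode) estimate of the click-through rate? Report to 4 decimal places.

The Beta prior is conjugate to a Binomial/Bernoulli likelihood; the update adds successes to α and failures to β.
Posterior: Beta(α+k, β+n−k) = Beta(8.64+14, 6.89+19) = Beta(22.64, 25.89).
Mode of Beta(a,b) for a,b>1 is (a−1)/(a+b−2) = 21.64/46.53 = 0.4651.

0.4651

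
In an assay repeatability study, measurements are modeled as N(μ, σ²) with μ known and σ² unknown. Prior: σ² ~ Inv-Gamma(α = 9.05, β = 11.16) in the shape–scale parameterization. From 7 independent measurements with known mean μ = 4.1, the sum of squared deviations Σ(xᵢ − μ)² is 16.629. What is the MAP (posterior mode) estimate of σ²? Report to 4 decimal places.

With known mean μ and an Inverse-Gamma(α, β) prior on σ², the Normal likelihood is conjugate: posterior is Inv-Gamma(α + n/2, β + Σ(xᵢ−μ)²/2).
Posterior: Inv-Gamma(9.05 + 7/2, 11.16 + 16.629/2) = Inv-Gamma(12.55, 19.4745).
Mode = β/(α+1) = 19.4745/13.55 = 1.4372.

1.4372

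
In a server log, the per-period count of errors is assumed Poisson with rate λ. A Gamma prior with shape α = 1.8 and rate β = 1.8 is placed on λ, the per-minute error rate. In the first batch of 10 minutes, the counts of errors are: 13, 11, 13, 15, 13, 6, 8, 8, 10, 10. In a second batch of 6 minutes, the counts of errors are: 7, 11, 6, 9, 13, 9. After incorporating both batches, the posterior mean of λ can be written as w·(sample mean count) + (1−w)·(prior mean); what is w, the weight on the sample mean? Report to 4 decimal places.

With a Gamma(shape α, rate β) prior, the Poisson likelihood is conjugate: the posterior is Gamma(α + ΣXᵢ, β + n).
Total number of minutes: n = 10 + 6 = 16.
Posterior mean = (α₀+S)/(β₀+n) = [n/(β₀+n)]·(S/n) + [β₀/(β₀+n)]·(α₀/β₀), so only n and β₀ enter the weight.
Weight on data w = n/(β₀+n) = 16/(1.8+16) = 16/17.8 = 0.8989.

0.8989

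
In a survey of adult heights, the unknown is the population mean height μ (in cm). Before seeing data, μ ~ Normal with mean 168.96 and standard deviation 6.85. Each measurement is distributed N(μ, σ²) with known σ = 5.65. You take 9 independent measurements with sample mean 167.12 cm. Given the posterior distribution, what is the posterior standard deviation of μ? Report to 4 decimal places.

1.8159

For Normal data with known variance σ², a Normal(μ₀, σ₀²) prior on μ is conjugate. Posterior precision = 1/σ₀² + n/σ²; posterior mean is the precision-weighted average of μ₀ and x̄.
σ₀² = 6.85² = 46.9225, σ² = 5.65² = 31.9225; σ² + n·σ₀² = 31.9225 + 9·46.9225 = 454.225.
Posterior precision = 1/σ₀² + n/σ² = 1/46.9225 + 9/31.9225 = (σ² + n·σ₀²)/(σ₀²σ²) = 454.225/(46.9225·31.9225); posterior variance σₙ² = σ₀²σ²/(σ² + n·σ₀²) = 46.9225·31.9225/454.225 = 3.297669.
Posterior SD = √σₙ² = √(46.9225·31.9225/454.225) = 1.8159.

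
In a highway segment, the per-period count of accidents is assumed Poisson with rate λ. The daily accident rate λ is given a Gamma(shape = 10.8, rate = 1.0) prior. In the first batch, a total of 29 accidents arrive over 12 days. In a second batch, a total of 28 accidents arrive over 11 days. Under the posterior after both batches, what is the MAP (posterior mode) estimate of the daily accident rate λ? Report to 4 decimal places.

2.7833

With a Gamma(shape α, rate β) prior, the Poisson likelihood is conjugate: the posterior is Gamma(α + ΣXᵢ, β + n).
After batch 1: Gamma(α+S, β+n) = Gamma(10.8+29, 1.0+12) = Gamma(39.8, 13.0).
After batch 2: Gamma(α+S, β+n) = Gamma(39.8+28, 13.0+11) = Gamma(67.8, 24.0).
Mode of Gamma(α,β) for α≥1 is (α−1)/β = 66.8/24.0 = 2.7833.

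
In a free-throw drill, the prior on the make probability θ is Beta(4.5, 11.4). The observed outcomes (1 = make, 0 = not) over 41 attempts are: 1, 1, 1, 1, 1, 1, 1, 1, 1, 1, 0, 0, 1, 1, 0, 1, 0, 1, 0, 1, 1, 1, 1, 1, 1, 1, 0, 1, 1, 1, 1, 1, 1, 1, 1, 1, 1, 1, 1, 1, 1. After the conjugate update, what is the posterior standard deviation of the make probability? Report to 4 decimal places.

0.0606

The Beta prior is conjugate to a Binomial/Bernoulli likelihood; the update adds successes to α and failures to β.
Posterior: Beta(α+k, β+n−k) = Beta(4.5+35, 11.4+6) = Beta(39.5, 17.4).
Var = αβ/((α+β)²(α+β+1)) = 39.5·17.4/(56.9²·57.9) = 0.00366643; SD = √0.00366643 = 0.0606.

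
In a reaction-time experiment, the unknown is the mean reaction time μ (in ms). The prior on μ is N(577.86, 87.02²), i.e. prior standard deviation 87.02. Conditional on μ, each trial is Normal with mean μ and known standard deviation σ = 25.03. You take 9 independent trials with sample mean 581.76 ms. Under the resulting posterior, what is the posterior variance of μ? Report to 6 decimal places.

For Normal data with known variance σ², a Normal(μ₀, σ₀²) prior on μ is conjugate. Posterior precision = 1/σ₀² + n/σ²; posterior mean is the precision-weighted average of μ₀ and x̄.
σ₀² = 87.02² = 7572.4804, σ² = 25.03² = 626.5009; σ² + n·σ₀² = 626.5009 + 9·7572.4804 = 68778.8245.
Posterior precision = 1/σ₀² + n/σ² = 1/7572.4804 + 9/626.5009 = (σ² + n·σ₀²)/(σ₀²σ²) = 68778.8245/(7572.4804·626.5009); posterior variance σₙ² = σ₀²σ²/(σ² + n·σ₀²) = 7572.4804·626.5009/68778.8245 = 68.977128.

68.977128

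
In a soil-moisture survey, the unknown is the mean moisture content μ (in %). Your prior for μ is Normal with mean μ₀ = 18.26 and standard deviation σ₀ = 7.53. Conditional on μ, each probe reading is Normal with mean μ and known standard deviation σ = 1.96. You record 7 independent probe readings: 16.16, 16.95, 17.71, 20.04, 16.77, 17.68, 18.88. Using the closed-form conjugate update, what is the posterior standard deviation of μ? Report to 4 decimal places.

0.7373

For Normal data with known variance σ², a Normal(μ₀, σ₀²) prior on μ is conjugate. Posterior precision = 1/σ₀² + n/σ²; posterior mean is the precision-weighted average of μ₀ and x̄.
σ₀² = 7.53² = 56.7009, σ² = 1.96² = 3.8416; σ² + n·σ₀² = 3.8416 + 7·56.7009 = 400.7479.
Posterior precision = 1/σ₀² + n/σ² = 1/56.7009 + 7/3.8416 = (σ² + n·σ₀²)/(σ₀²σ²) = 400.7479/(56.7009·3.8416); posterior variance σₙ² = σ₀²σ²/(σ² + n·σ₀²) = 56.7009·3.8416/400.7479 = 0.543539.
Posterior SD = √σₙ² = √(56.7009·3.8416/400.7479) = 0.7373.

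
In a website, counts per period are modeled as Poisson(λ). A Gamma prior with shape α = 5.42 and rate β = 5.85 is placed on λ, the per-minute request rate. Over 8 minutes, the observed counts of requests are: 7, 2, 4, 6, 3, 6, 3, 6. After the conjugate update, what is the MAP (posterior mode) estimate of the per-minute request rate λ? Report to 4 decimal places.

2.9906

With a Gamma(shape α, rate β) prior, the Poisson likelihood is conjugate: the posterior is Gamma(α + ΣXᵢ, β + n).
Sum of counts S = 37 over n = 8 minutes.
Posterior: Gamma(α+S, β+n) = Gamma(5.42+37, 5.85+8) = Gamma(42.42, 13.85).
Mode of Gamma(α,β) for α≥1 is (α−1)/β = 41.42/13.85 = 2.9906.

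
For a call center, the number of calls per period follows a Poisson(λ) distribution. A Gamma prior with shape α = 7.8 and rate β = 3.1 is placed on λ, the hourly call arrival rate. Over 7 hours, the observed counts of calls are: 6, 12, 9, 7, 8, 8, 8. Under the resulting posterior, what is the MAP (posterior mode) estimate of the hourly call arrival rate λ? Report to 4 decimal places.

With a Gamma(shape α, rate β) prior, the Poisson likelihood is conjugate: the posterior is Gamma(α + ΣXᵢ, β + n).
Sum of counts S = 58 over n = 7 hours.
Posterior: Gamma(α+S, β+n) = Gamma(7.8+58, 3.1+7) = Gamma(65.8, 10.1).
Mode of Gamma(α,β) for α≥1 is (α−1)/β = 64.8/10.1 = 6.4158.

6.4158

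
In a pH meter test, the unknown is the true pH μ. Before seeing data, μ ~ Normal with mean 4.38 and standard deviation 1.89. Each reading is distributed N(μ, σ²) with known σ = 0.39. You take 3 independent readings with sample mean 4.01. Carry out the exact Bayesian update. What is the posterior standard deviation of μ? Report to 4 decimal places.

For Normal data with known variance σ², a Normal(μ₀, σ₀²) prior on μ is conjugate. Posterior precision = 1/σ₀² + n/σ²; posterior mean is the precision-weighted average of μ₀ and x̄.
σ₀² = 1.89² = 3.5721, σ² = 0.39² = 0.1521; σ² + n·σ₀² = 0.1521 + 3·3.5721 = 10.8684.
Posterior precision = 1/σ₀² + n/σ² = 1/3.5721 + 3/0.1521 = (σ² + n·σ₀²)/(σ₀²σ²) = 10.8684/(3.5721·0.1521); posterior variance σₙ² = σ₀²σ²/(σ² + n·σ₀²) = 3.5721·0.1521/10.8684 = 0.049990.
Posterior SD = √σₙ² = √(3.5721·0.1521/10.8684) = 0.2236.

0.2236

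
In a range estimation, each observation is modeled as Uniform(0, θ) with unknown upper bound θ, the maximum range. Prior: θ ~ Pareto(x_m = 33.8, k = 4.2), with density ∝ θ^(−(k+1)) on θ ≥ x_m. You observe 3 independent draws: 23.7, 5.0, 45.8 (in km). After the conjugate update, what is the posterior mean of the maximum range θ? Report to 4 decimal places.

53.1871

A Pareto(scale x_m, shape k) prior on the upper bound θ of Uniform(0, θ) is conjugate: posterior is Pareto(max(x_m, max xᵢ), k + n).
Sample maximum = 45.8; prior scale x_m = 33.8 → posterior scale = max = 45.8.
Posterior shape = 4.2 + 3 = 7.2.
E[θ|data] = k·x_m/(k−1) = 7.2·45.8/6.2 = 53.1871.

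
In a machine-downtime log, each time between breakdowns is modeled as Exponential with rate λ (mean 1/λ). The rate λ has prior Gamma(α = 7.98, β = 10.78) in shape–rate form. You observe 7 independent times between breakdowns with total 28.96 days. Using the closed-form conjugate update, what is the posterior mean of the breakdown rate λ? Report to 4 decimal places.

0.3770

With a Gamma(shape α, rate β) prior on the exponential rate λ, the posterior after n observations with total T = Σxᵢ is Gamma(α+n, β+T).
Posterior: Gamma(7.98+7, 10.78+28.96) = Gamma(14.98, 39.74).
Posterior mean of λ = α/β = 14.98/39.74 = 0.3770.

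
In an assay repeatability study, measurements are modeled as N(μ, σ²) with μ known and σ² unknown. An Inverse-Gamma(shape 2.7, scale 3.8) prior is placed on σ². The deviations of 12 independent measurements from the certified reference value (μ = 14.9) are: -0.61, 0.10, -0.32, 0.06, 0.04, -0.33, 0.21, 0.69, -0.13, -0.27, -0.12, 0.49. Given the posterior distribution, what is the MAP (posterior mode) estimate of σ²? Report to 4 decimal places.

With known mean μ and an Inverse-Gamma(α, β) prior on σ², the Normal likelihood is conjugate: posterior is Inv-Gamma(α + n/2, β + Σ(xᵢ−μ)²/2).
Σ(xᵢ−μ)² = (-0.61)² + (0.10)² + (-0.32)² + (0.06)² + (0.04)² + (-0.33)² + (0.21)² + (0.69)² + (-0.13)² + (-0.27)² + (-0.12)² + (0.49)² = 1.4631.
Posterior: Inv-Gamma(2.7 + 12/2, 3.8 + 1.4631/2) = Inv-Gamma(8.70, 4.53155).
Mode = β/(α+1) = 4.53155/9.70 = 0.4672.

0.4672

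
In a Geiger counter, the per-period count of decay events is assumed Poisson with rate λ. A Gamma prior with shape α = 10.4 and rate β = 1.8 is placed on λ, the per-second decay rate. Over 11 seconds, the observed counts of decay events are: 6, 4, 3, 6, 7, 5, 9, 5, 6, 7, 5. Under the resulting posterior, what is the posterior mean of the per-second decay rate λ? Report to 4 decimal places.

With a Gamma(shape α, rate β) prior, the Poisson likelihood is conjugate: the posterior is Gamma(α + ΣXᵢ, β + n).
Sum of counts S = 63 over n = 11 seconds.
Posterior: Gamma(α+S, β+n) = Gamma(10.4+63, 1.8+11) = Gamma(73.4, 12.8).
Posterior mean = α/β = 73.4/12.8 = 5.7344.

5.7344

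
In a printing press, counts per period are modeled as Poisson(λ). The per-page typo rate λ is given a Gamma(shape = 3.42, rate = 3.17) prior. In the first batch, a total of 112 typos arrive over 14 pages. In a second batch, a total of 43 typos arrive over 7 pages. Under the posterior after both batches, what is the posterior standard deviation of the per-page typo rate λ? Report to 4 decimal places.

0.5207

With a Gamma(shape α, rate β) prior, the Poisson likelihood is conjugate: the posterior is Gamma(α + ΣXᵢ, β + n).
After batch 1: Gamma(α+S, β+n) = Gamma(3.42+112, 3.17+14) = Gamma(115.42, 17.17).
After batch 2: Gamma(α+S, β+n) = Gamma(115.42+43, 17.17+7) = Gamma(158.42, 24.17).
SD = √α/β = √158.42/24.17 = 0.5207.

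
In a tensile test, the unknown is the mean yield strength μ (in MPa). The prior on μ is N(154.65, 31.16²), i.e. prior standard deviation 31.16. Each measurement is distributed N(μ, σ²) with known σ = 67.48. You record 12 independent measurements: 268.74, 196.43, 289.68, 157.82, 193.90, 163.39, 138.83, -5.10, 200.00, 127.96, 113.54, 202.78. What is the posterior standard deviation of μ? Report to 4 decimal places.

For Normal data with known variance σ², a Normal(μ₀, σ₀²) prior on μ is conjugate. Posterior precision = 1/σ₀² + n/σ²; posterior mean is the precision-weighted average of μ₀ and x̄.
σ₀² = 31.16² = 970.9456, σ² = 67.48² = 4553.5504; σ² + n·σ₀² = 4553.5504 + 12·970.9456 = 16204.8976.
Posterior precision = 1/σ₀² + n/σ² = 1/970.9456 + 12/4553.5504 = (σ² + n·σ₀²)/(σ₀²σ²) = 16204.8976/(970.9456·4553.5504); posterior variance σₙ² = σ₀²σ²/(σ² + n·σ₀²) = 970.9456·4553.5504/16204.8976 = 272.834166.
Posterior SD = √σₙ² = √(970.9456·4553.5504/16204.8976) = 16.5177.

16.5177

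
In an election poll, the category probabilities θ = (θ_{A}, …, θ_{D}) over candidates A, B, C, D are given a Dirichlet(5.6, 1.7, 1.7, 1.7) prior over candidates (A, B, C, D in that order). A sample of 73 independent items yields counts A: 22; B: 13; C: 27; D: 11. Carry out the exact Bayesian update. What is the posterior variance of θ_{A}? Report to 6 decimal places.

0.002609

The Dirichlet prior is conjugate to the Multinomial likelihood: each posterior αⱼ = prior αⱼ + observed count nⱼ.
Posterior concentration: (27.6, 14.7, 28.7, 12.7), total = 83.7.
Var[θ_j] = α_j(Σα−α_j)/((Σα)²(Σα+1)) = 27.6·56.1/(83.7²·84.7) = 0.002609.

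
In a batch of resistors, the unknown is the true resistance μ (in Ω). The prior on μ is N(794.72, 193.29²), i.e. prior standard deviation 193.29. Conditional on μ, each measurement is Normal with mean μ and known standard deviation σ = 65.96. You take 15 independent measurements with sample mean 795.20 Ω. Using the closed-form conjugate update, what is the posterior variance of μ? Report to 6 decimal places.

287.813697

For Normal data with known variance σ², a Normal(μ₀, σ₀²) prior on μ is conjugate. Posterior precision = 1/σ₀² + n/σ²; posterior mean is the precision-weighted average of μ₀ and x̄.
σ₀² = 193.29² = 37361.0241, σ² = 65.96² = 4350.7216; σ² + n·σ₀² = 4350.7216 + 15·37361.0241 = 564766.0831.
Posterior precision = 1/σ₀² + n/σ² = 1/37361.0241 + 15/4350.7216 = (σ² + n·σ₀²)/(σ₀²σ²) = 564766.0831/(37361.0241·4350.7216); posterior variance σₙ² = σ₀²σ²/(σ² + n·σ₀²) = 37361.0241·4350.7216/564766.0831 = 287.813697.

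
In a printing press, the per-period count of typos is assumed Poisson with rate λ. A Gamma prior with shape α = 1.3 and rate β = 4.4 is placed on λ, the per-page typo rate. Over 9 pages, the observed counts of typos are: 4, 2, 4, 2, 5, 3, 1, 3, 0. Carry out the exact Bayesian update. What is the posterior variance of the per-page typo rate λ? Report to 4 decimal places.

0.1409

With a Gamma(shape α, rate β) prior, the Poisson likelihood is conjugate: the posterior is Gamma(α + ΣXᵢ, β + n).
Sum of counts S = 24 over n = 9 pages.
Posterior: Gamma(α+S, β+n) = Gamma(1.3+24, 4.4+9) = Gamma(25.3, 13.4).
Var = α/β² = 25.3/13.4² = 0.1409.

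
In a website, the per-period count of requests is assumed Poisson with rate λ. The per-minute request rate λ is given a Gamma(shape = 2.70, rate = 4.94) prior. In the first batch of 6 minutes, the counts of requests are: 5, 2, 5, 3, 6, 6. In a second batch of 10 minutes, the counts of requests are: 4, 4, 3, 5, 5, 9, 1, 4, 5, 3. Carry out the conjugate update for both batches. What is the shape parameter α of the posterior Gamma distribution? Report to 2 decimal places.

72.70

With a Gamma(shape α, rate β) prior, the Poisson likelihood is conjugate: the posterior is Gamma(α + ΣXᵢ, β + n).
Batch 1: sum of counts S = 27 over n = 6 minutes.
After batch 1: Gamma(α+S, β+n) = Gamma(2.70+27, 4.94+6) = Gamma(29.70, 10.94).
Batch 2: sum of counts S = 43 over n = 10 minutes.
After batch 2: Gamma(α+S, β+n) = Gamma(29.70+43, 10.94+10) = Gamma(72.70, 20.94).
Posterior α = 72.70.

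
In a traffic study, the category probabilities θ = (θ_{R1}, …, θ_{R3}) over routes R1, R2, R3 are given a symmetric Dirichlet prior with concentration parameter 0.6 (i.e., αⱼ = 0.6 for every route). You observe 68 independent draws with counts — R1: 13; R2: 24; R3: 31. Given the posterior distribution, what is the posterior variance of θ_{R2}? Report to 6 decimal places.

The Dirichlet prior is conjugate to the Multinomial likelihood: each posterior αⱼ = prior αⱼ + observed count nⱼ.
Posterior concentration: (13.6, 24.6, 31.6), total = 69.8.
Var[θ_j] = α_j(Σα−α_j)/((Σα)²(Σα+1)) = 24.6·45.2/(69.8²·70.8) = 0.003224.

0.003224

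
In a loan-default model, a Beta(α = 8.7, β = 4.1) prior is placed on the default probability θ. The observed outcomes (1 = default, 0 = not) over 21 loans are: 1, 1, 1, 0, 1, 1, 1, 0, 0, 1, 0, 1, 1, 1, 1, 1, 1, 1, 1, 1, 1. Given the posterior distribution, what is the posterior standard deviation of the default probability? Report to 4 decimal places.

The Beta prior is conjugate to a Binomial/Bernoulli likelihood; the update adds successes to α and failures to β.
Posterior: Beta(α+k, β+n−k) = Beta(8.7+17, 4.1+4) = Beta(25.7, 8.1).
Var = αβ/((α+β)²(α+β+1)) = 25.7·8.1/(33.8²·34.8) = 0.00523607; SD = √0.00523607 = 0.0724.

0.0724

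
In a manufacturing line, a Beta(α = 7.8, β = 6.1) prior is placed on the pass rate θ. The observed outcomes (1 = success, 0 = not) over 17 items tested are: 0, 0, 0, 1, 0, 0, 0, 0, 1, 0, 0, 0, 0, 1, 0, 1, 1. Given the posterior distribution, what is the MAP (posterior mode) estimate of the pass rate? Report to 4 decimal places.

The Beta prior is conjugate to a Binomial/Bernoulli likelihood; the update adds successes to α and failures to β.
Posterior: Beta(α+k, β+n−k) = Beta(7.8+5, 6.1+12) = Beta(12.8, 18.1).
Mode of Beta(a,b) for a,b>1 is (a−1)/(a+b−2) = 11.8/28.9 = 0.4083.

0.4083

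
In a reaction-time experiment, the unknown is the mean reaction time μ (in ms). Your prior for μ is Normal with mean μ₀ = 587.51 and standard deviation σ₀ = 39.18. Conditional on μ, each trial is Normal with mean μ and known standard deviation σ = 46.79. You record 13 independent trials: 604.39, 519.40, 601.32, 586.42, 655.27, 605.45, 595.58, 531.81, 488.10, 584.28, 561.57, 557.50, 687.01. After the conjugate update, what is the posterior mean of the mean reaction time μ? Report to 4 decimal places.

583.3835

For Normal data with known variance σ², a Normal(μ₀, σ₀²) prior on μ is conjugate. Posterior precision = 1/σ₀² + n/σ²; posterior mean is the precision-weighted average of μ₀ and x̄.
Σxᵢ = 604.39 + 519.40 + 601.32 + 586.42 + 655.27 + 605.45 + 595.58 + 531.81 + 488.10 + 584.28 + 561.57 + 557.50 + 687.01 = 7578.1, so n·x̄ = 7578.1.
σ₀² = 39.18² = 1535.0724, σ² = 46.79² = 2189.3041; σ² + n·σ₀² = 2189.3041 + 13·1535.0724 = 22145.2453.
Posterior mean = (μ₀/σ₀² + n·x̄/σ²)/(1/σ₀² + n/σ²) = (σ²·μ₀ + σ₀²·n·x̄)/(σ² + n·σ₀²) = (2189.3041·587.51 + 1535.0724·7578.1)/22145.2453 = 12919170.206231/22145.2453 = 583.3835.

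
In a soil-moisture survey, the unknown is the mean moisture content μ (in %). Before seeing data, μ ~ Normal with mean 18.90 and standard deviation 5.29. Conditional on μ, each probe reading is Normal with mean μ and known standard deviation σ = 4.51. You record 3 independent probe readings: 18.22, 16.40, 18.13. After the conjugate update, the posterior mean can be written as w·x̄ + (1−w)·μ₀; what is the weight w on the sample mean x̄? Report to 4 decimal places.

For Normal data with known variance σ², a Normal(μ₀, σ₀²) prior on μ is conjugate. Posterior precision = 1/σ₀² + n/σ²; posterior mean is the precision-weighted average of μ₀ and x̄.
σ₀² = 5.29² = 27.9841, σ² = 4.51² = 20.3401. Prior precision 1/σ₀² = 1/27.9841; data precision n/σ² = 3/20.3401.
w = (n/σ²)/(1/σ₀² + n/σ²) = n·σ₀²/(σ² + n·σ₀²) = 3·27.9841/(20.3401 + 3·27.9841) = 83.9523/104.2924 = 0.8050.

0.8050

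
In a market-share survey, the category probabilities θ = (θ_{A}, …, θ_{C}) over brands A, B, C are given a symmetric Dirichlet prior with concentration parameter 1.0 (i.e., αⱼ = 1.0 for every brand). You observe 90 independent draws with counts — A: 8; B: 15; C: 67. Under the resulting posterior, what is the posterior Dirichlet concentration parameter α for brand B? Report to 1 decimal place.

The Dirichlet prior is conjugate to the Multinomial likelihood: each posterior αⱼ = prior αⱼ + observed count nⱼ.
Posterior concentration: (9.0, 16.0, 68.0), total = 93.0.
α_{B} = 1.0 + 15 = 16.0.

16.0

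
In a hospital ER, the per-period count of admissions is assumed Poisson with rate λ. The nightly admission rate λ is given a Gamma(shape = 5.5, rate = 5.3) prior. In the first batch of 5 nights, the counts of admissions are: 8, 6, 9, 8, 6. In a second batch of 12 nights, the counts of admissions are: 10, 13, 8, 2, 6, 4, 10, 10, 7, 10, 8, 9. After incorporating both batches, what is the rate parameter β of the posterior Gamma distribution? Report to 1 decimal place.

22.3

With a Gamma(shape α, rate β) prior, the Poisson likelihood is conjugate: the posterior is Gamma(α + ΣXᵢ, β + n).
Batch 1: sum of counts S = 37 over n = 5 nights.
After batch 1: Gamma(α+S, β+n) = Gamma(5.5+37, 5.3+5) = Gamma(42.5, 10.3).
Batch 2: sum of counts S = 97 over n = 12 nights.
After batch 2: Gamma(α+S, β+n) = Gamma(42.5+97, 10.3+12) = Gamma(139.5, 22.3).
Posterior β = 22.3.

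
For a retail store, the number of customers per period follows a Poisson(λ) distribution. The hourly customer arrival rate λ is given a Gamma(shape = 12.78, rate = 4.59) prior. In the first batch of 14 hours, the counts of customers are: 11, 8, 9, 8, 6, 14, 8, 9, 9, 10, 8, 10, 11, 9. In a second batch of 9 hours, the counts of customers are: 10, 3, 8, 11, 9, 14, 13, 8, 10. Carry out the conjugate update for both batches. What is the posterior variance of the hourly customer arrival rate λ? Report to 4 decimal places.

0.3005

With a Gamma(shape α, rate β) prior, the Poisson likelihood is conjugate: the posterior is Gamma(α + ΣXᵢ, β + n).
Batch 1: sum of counts S = 130 over n = 14 hours.
After batch 1: Gamma(α+S, β+n) = Gamma(12.78+130, 4.59+14) = Gamma(142.78, 18.59).
Batch 2: sum of counts S = 86 over n = 9 hours.
After batch 2: Gamma(α+S, β+n) = Gamma(142.78+86, 18.59+9) = Gamma(228.78, 27.59).
Var = α/β² = 228.78/27.59² = 0.3005.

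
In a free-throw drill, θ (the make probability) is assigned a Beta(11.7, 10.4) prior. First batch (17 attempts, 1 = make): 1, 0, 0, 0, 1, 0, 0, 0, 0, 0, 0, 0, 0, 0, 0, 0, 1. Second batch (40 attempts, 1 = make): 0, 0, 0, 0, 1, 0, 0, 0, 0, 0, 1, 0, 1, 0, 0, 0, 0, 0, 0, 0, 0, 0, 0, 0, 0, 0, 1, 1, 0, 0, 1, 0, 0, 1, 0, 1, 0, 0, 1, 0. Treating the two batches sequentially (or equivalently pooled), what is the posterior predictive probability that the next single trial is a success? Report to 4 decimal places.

The Beta prior is conjugate to a Binomial/Bernoulli likelihood; the update adds successes to α and failures to β.
After batch 1: Beta(11.7+3, 10.4+14) = Beta(14.7, 24.4).
After batch 2: Beta(14.7+9, 24.4+31) = Beta(23.7, 55.4).
For a single future Bernoulli trial, P(success | data) = α/(α+β) = 0.2996.

0.2996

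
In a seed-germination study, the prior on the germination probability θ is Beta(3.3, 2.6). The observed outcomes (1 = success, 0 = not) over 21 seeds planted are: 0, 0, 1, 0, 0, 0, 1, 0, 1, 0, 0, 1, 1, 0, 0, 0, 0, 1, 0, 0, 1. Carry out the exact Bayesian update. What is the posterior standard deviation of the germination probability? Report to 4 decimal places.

0.0920

The Beta prior is conjugate to a Binomial/Bernoulli likelihood; the update adds successes to α and failures to β.
Posterior: Beta(α+k, β+n−k) = Beta(3.3+7, 2.6+14) = Beta(10.3, 16.6).
Var = αβ/((α+β)²(α+β+1)) = 10.3·16.6/(26.9²·27.9) = 0.00846909; SD = √0.00846909 = 0.0920.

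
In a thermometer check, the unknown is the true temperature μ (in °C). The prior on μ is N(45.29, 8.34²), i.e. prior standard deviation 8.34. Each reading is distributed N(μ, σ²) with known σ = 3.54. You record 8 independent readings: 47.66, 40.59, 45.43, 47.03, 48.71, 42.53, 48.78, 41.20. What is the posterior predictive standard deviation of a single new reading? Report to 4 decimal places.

3.7501

For Normal data with known variance σ², a Normal(μ₀, σ₀²) prior on μ is conjugate. Posterior precision = 1/σ₀² + n/σ²; posterior mean is the precision-weighted average of μ₀ and x̄.
σ₀² = 8.34² = 69.5556, σ² = 3.54² = 12.5316; σ² + n·σ₀² = 12.5316 + 8·69.5556 = 568.9764.
Posterior precision = 1/σ₀² + n/σ² = 1/69.5556 + 8/12.5316 = (σ² + n·σ₀²)/(σ₀²σ²) = 568.9764/(69.5556·12.5316); posterior variance σₙ² = σ₀²σ²/(σ² + n·σ₀²) = 69.5556·12.5316/568.9764 = 1.531949.
Predictive variance for one new observation = σₙ² + σ² = 69.5556·12.5316/568.9764 + 12.5316 = σ²·(σ₀² + 568.9764)/568.9764 = 12.5316·638.532/568.9764 = 14.063549; SD = √(12.5316·638.532/568.9764) = 3.7501.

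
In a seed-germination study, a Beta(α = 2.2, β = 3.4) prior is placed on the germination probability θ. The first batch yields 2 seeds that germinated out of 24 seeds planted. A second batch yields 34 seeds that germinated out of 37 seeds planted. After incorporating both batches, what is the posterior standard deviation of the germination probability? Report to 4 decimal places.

The Beta prior is conjugate to a Binomial/Bernoulli likelihood; the update adds successes to α and failures to β.
After batch 1: Beta(2.2+2, 3.4+22) = Beta(4.2, 25.4).
After batch 2: Beta(4.2+34, 25.4+3) = Beta(38.2, 28.4).
Var = αβ/((α+β)²(α+β+1)) = 38.2·28.4/(66.6²·67.6) = 0.00361815; SD = √0.00361815 = 0.0602.

0.0602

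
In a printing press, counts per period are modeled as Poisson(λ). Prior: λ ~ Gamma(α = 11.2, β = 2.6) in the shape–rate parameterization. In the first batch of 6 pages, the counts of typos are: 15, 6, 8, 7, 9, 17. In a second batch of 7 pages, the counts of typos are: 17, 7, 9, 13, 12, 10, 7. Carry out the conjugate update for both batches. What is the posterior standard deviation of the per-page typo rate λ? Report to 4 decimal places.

0.7804

With a Gamma(shape α, rate β) prior, the Poisson likelihood is conjugate: the posterior is Gamma(α + ΣXᵢ, β + n).
Batch 1: sum of counts S = 62 over n = 6 pages.
After batch 1: Gamma(α+S, β+n) = Gamma(11.2+62, 2.6+6) = Gamma(73.2, 8.6).
Batch 2: sum of counts S = 75 over n = 7 pages.
After batch 2: Gamma(α+S, β+n) = Gamma(73.2+75, 8.6+7) = Gamma(148.2, 15.6).
SD = √α/β = √148.2/15.6 = 0.7804.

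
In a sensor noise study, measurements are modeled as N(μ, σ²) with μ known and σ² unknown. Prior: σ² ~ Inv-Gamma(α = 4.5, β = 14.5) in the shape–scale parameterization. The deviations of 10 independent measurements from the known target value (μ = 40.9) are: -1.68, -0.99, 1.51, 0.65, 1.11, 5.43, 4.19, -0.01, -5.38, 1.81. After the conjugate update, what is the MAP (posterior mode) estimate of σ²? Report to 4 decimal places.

5.5238

With known mean μ and an Inverse-Gamma(α, β) prior on σ², the Normal likelihood is conjugate: posterior is Inv-Gamma(α + n/2, β + Σ(xᵢ−μ)²/2).
Σ(xᵢ−μ)² = (-1.68)² + (-0.99)² + (1.51)² + (0.65)² + (1.11)² + (5.43)² + (4.19)² + (-0.01)² + (-5.38)² + (1.81)² = 86.9988.
Posterior: Inv-Gamma(4.5 + 10/2, 14.5 + 86.9988/2) = Inv-Gamma(9.50, 57.99940).
Mode = β/(α+1) = 57.99940/10.50 = 5.5238.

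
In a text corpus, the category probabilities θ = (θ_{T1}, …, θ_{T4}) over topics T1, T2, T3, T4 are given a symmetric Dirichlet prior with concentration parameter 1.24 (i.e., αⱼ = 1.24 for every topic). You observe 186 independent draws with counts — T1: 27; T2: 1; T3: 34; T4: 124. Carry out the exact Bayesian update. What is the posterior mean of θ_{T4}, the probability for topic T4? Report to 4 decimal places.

The Dirichlet prior is conjugate to the Multinomial likelihood: each posterior αⱼ = prior αⱼ + observed count nⱼ.
Posterior concentration: (28.24, 2.24, 35.24, 125.24), total = 190.96.
E[θ_{T4}|data] = α_{T4}/Σα = 125.24/190.96 = 0.6558.

0.6558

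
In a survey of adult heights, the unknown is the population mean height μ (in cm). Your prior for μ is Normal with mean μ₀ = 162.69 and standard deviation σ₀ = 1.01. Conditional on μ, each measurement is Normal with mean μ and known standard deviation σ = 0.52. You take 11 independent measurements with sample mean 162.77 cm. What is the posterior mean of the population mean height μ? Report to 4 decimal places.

For Normal data with known variance σ², a Normal(μ₀, σ₀²) prior on μ is conjugate. Posterior precision = 1/σ₀² + n/σ²; posterior mean is the precision-weighted average of μ₀ and x̄.
n·x̄ = 11·162.77 = 1790.47.
σ₀² = 1.01² = 1.0201, σ² = 0.52² = 0.2704; σ² + n·σ₀² = 0.2704 + 11·1.0201 = 11.4915.
Posterior mean = (μ₀/σ₀² + n·x̄/σ²)/(1/σ₀² + n/σ²) = (σ²·μ₀ + σ₀²·n·x̄)/(σ² + n·σ₀²) = (0.2704·162.69 + 1.0201·1790.47)/11.4915 = 1870.449823/11.4915 = 162.7681.

162.7681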